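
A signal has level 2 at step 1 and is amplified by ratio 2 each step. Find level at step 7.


aₙ = a₁·r^(n-1)
= 2×2^6
= 2×64
= 128

a_7 = 128


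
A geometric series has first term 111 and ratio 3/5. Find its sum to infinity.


S∞ = a₁/(1-r) = 111/(1 - 3/5)
= 111/(2/5)
= 555/2

S∞ = 555/2


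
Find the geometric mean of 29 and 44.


GM = √(29×44) = √1276 = 35.7211

GM = 35.7211


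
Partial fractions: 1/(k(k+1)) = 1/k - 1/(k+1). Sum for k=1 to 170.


1/(k(k+1)) = 1/k - 1/(k+1) (partial fractions)
Telescoping: Σ = 1 - 1/171 = 170/171

Sum = 170/171


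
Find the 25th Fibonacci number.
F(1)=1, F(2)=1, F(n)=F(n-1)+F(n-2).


Fibonacci sequence: 1, 1, 2, 3, 5, 8, 13, 21, 34, 55, 89, ...
F(25) = 75025

F(25) = 75025


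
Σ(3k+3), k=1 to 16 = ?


Σ(3k+3) = 3·Σk + 3·n
= 3·136 + 3·16
= 408 + 48 = 456

Σ = 456


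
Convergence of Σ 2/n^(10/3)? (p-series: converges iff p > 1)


p-series test: Σ c/n^p converges if p > 1, diverges if p ≤ 1 (constant c > 0 doesn't affect convergence).
p = 10/3
10/3 > 1 → CONVERGES

Converges (p = 10/3 > 1)


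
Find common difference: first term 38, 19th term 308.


d = (aₙ - a₁)/(n-1)
= (308 - 38)/(19-1)
= 270/18 = 15

d = 15


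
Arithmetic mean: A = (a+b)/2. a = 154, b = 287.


AM = (154 + 287)/2 = 441/2 = 220.5

AM = 220.5


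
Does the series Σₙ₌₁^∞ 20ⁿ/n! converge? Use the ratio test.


aₙ = 20^n/n!
a_{n+1}/aₙ = 20^(n+1)/(n+1)! × n!/20^n
= 20/(n+1)
L = lim(n→∞) 20/(n+1) = 0
L < 1 → series CONVERGES

Converges (ratio test: L = 0 < 1)


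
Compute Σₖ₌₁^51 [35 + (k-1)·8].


aₙ = 35 + (51-1)×8 = 435
Sₙ = n(a₁+aₙ)/2 = 51×(35+435)/2
= 51×470/2 = 11985

S_51 = 11985


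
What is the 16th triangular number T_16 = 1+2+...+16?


n(n+1)/2 = 16×17/2 = 272/2 = 136

Σk = 136


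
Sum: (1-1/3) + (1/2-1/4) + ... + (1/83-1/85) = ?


Telescoping with gap 2: two head and two tail terms survive.
= (1 + 1/2) - (1/84 + 1/85)
= 3/2 - 1/84 - 1/85 = 10541/7140

Sum = 10541/7140


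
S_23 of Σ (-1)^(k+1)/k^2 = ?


S = 1 - 1/4 + 1/9 - 1/16 + 1/25 - 1/36 + 1/49 - 1/64 ± ...
= 0.8234
(Full series converges to +π²/12 ≈ +0.8225)

S_23 = 0.8234


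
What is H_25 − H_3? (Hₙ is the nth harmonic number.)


Σₖ₌4^25 1/k = 1/4 + 1/5 + 1/6 + ... + 1/25
= 17692378667/8923714800
≈ 1.9826

Sum = 17692378667/8923714800 ≈ 1.9826


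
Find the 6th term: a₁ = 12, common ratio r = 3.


aₙ = a₁·r^(n-1)
= 12×3^5
= 12×243
= 2916

a_6 = 2916


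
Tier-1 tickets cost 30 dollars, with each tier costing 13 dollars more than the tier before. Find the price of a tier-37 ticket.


aₙ = a₁ + (n-1)d
= 30 + (37-1)×13
= 30 + 468
= 498

a_37 = 498


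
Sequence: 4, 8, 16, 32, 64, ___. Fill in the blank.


Pattern: powers of 2: 2ⁿ
Terms: 4, 8, 16, 32, 64
Next term = 128

Next term = 128


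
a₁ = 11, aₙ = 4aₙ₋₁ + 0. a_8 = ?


Computing step by step:
a_1 = 11
a_2 = 44
a_3 = 176
a_4 = 704
a_5 = 2816
a_6 = 11264
a_7 = 45056
a_8 = 180224


a_8 = 180224


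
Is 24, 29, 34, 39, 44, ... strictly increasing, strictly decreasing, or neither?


Differences: 5, 5, 5, 5
All differences > 0 → strictly INCREASING

Monotonically increasing


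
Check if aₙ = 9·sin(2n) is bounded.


For all n, -1 ≤ sin(2n) ≤ 1, so -9 ≤ 9·sin(2n) ≤ 9
Lower bound: -9, Upper bound: 9
The sequence IS bounded

Bounded (-9 ≤ aₙ ≤ 9)


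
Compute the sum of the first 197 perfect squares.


n = 197
n(n+1)(2n+1)/6 = 197×198×395/6
= 15407370/6 = 2567895

Σk² = 2567895


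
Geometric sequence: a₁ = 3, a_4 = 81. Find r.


r^(n-1) = aₙ/a₁
r^3 = 81/3 = 27
r = 27^(1/3)
= 3

r = 3


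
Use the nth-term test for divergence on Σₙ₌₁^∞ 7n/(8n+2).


lim(n→∞) 7n/(8n+2) = 7/8 = 7/8  (divide numerator and denominator by n)
lim aₙ = 7/8 ≠ 0 → series DIVERGES

Diverges (lim aₙ = 7/8 ≠ 0)


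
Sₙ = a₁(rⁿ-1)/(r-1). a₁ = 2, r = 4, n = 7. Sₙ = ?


Sₙ = 2×(4^7 - 1)/(4 - 1)
= 2×(16384 - 1)/3
= 2×16383/3
= 10922

S_7 = 10922


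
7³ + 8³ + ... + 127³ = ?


Σₖ₌7^127 k³ = [127·128/2]² − [6·7/2]²
= 66064384 − 441 = 66063943

Σk³ = 66063943


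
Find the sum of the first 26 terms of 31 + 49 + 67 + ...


aₙ = 31 + (26-1)×18 = 481
Sₙ = n(a₁+aₙ)/2 = 26×(31+481)/2
= 26×512/2 = 6656

S_26 = 6656


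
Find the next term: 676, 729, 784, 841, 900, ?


Pattern: perfect squares: n²
Terms: 676, 729, 784, 841, 900
Next term = 961

Next term = 961


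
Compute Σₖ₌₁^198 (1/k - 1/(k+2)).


Telescoping with gap 2: two head and two tail terms survive.
= (1 + 1/2) - (1/199 + 1/200)
= 3/2 - 1/199 - 1/200 = 59301/39800

Sum = 59301/39800


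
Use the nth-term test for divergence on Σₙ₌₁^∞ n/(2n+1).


lim(n→∞) n/(2n+1) = 1/2 = 1/2  (divide numerator and denominator by n)
lim aₙ = 1/2 ≠ 0 → series DIVERGES

Diverges (lim aₙ = 1/2 ≠ 0)


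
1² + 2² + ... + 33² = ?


n = 33
n(n+1)(2n+1)/6 = 33×34×67/6
= 75174/6 = 12529

Σk² = 12529


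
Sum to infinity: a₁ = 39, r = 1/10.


S∞ = a₁/(1-r) = 39/(1 - 1/10)
= 39/(9/10)
= 130/3

S∞ = 130/3


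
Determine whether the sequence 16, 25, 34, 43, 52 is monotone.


Differences: 9, 9, 9, 9
All differences > 0 → strictly INCREASING

Monotonically increasing


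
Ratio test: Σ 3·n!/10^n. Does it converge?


aₙ = 3·n!/10^n
a_{n+1}/aₙ = (n+1)!/10^(n+1) × 10^n/n!  (constant 3 cancels)
= (n+1)/10
L = lim(n→∞) (n+1)/10 = ∞
L > 1 → series DIVERGES

Diverges (ratio test: L = ∞ > 1)


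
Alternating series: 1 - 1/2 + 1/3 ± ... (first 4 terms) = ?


S = 1 - 1/2 + 1/3 - 1/4
= 0.5833
(Full series converges to +ln(2) ≈ +0.6931)

S_4 = 0.5833


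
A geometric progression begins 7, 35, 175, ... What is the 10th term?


aₙ = a₁·r^(n-1)
= 7×5^9
= 7×1953125
= 13671875

a_10 = 13671875


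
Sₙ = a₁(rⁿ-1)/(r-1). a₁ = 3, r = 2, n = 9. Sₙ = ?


Sₙ = 3×(2^9 - 1)/(2 - 1)
= 3×(512 - 1)/1
= 3×511/1
= 1533

S_9 = 1533


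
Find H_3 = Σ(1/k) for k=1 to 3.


H_3 = 1/1 + 1/2 + 1/3
= 11/6
≈ 1.8333

H_3 = 11/6 ≈ 1.8333


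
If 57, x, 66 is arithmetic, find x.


AM = (57 + 66)/2 = 123/2 = 61.5

AM = 61.5


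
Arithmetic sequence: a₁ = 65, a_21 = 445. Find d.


d = (aₙ - a₁)/(n-1)
= (445 - 65)/(21-1)
= 380/20 = 19

d = 19


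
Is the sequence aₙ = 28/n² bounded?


a₁ = 28, a₂ = 28/4, a₃ = 28/9, ...
0 < aₙ ≤ 28 for all n ≥ 1
The sequence IS bounded

Bounded (0 < aₙ ≤ 28)


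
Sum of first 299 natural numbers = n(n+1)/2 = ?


n(n+1)/2 = 299×300/2 = 89700/2 = 44850

Σk = 44850


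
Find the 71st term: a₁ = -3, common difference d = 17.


aₙ = a₁ + (n-1)d
= -3 + (71-1)×17
= -3 + 1190
= 1187

a_71 = 1187


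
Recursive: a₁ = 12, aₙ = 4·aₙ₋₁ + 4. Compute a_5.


Computing step by step:
a_1 = 12
a_2 = 52
a_3 = 212
a_4 = 852
a_5 = 3412


a_5 = 3412


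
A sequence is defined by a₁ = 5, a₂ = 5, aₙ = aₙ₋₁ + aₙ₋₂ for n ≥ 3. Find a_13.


Computing iteratively: 5, 5, 10, 15, 25, 40, 65, 105, 170, 275, 445, 720, ...
a_13 = 1165

a_13 = 1165


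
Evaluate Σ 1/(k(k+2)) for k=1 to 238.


1/(k(k+2)) = (1/2)·(1/k - 1/(k+2)) (partial fractions)
Telescoping: Σ = (1/2)·(1 + 1/2 - 1/239 - 1/240) = 85561/114720

Sum = 85561/114720


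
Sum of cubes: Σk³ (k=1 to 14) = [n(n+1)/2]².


n(n+1)/2 = 14×15/2 = 105
Σk³ = 105² = 11025

Σk³ = 11025


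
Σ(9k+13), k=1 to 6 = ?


Σ(9k+13) = 9·Σk + 13·n
= 9·21 + 13·6
= 189 + 78 = 267

Σ = 267


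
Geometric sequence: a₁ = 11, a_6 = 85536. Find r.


r^(n-1) = aₙ/a₁
r^5 = 85536/11 = 7776
r = 7776^(1/5)
= 6

r = 6


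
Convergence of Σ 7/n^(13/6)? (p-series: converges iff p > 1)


p-series test: Σ c/n^p converges if p > 1, diverges if p ≤ 1 (constant c > 0 doesn't affect convergence).
p = 13/6
13/6 > 1 → CONVERGES

Converges (p = 13/6 > 1)


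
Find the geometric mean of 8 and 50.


GM = √(8×50) = √400 = 20

GM = 20


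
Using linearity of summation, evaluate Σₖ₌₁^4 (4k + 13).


Σ(4k+13) = 4·Σk + 13·n
= 4·10 + 13·4
= 40 + 52 = 92

Σ = 92


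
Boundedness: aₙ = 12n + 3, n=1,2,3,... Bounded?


aₙ = 12n + 3 → as n→∞, aₙ→∞
No finite upper bound exists
The sequence is UNBOUNDED

Unbounded (aₙ → ∞ as n → ∞)


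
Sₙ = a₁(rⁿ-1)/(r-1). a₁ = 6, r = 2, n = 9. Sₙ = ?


Sₙ = 6×(2^9 - 1)/(2 - 1)
= 6×(512 - 1)/1
= 6×511/1
= 3066

S_9 = 3066


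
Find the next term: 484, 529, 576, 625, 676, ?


Pattern: perfect squares: n²
Terms: 484, 529, 576, 625, 676
Next term = 729

Next term = 729


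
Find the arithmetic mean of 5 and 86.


AM = (5 + 86)/2 = 91/2 = 45.5

AM = 45.5


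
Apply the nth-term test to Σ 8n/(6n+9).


lim(n→∞) 8n/(6n+9) = 8/6 = 4/3  (divide numerator and denominator by n)
lim aₙ = 4/3 ≠ 0 → series DIVERGES

Diverges (lim aₙ = 4/3 ≠ 0)


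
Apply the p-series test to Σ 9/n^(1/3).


p-series test: Σ c/n^p converges if p > 1, diverges if p ≤ 1 (constant c > 0 doesn't affect convergence).
p = 1/3
1/3 ≤ 1 → DIVERGES

Diverges (p = 1/3 ≤ 1)


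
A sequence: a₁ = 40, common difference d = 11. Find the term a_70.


aₙ = a₁ + (n-1)d
= 40 + (70-1)×11
= 40 + 759
= 799

a_70 = 799


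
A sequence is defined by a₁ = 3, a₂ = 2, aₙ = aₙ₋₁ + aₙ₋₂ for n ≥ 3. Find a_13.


Computing iteratively: 3, 2, 5, 7, 12, 19, 31, 50, 81, 131, 212, 343, ...
a_13 = 555

a_13 = 555


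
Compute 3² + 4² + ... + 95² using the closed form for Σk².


Σₖ₌3^95 k² = Σₖ₌₁^95 k² − Σₖ₌₁^2 k²
= 95·96·191/6 − 2·3·5/6
= 290320 − 5 = 290315

Σk² = 290315


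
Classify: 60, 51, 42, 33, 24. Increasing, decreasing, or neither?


Differences: -9, -9, -9, -9
All differences < 0 → strictly DECREASING

Monotonically decreasing


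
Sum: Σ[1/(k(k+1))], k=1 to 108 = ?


1/(k(k+1)) = 1/k - 1/(k+1) (partial fractions)
Telescoping: Σ = 1 - 1/109 = 108/109

Sum = 108/109


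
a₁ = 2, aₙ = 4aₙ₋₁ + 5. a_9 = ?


Computing step by step:
a_1 = 2
a_2 = 13
a_3 = 57
a_4 = 233
a_5 = 937
a_6 = 3753
a_7 = 15017
a_8 = 60073
a_9 = 240297


a_9 = 240297


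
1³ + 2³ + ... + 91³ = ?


n(n+1)/2 = 91×92/2 = 4186
Σk³ = 4186² = 17522596

Σk³ = 17522596


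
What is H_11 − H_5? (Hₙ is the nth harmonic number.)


Σₖ₌6^11 1/k = 1/6 + 1/7 + 1/8 + 1/9 + 1/10 + 1/11
= 20417/27720
≈ 0.7365

Sum = 20417/27720 ≈ 0.7365


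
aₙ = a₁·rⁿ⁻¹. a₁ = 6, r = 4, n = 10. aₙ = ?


aₙ = a₁·r^(n-1)
= 6×4^9
= 6×262144
= 1572864

a_10 = 1572864


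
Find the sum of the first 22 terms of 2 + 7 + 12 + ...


aₙ = 2 + (22-1)×5 = 107
Sₙ = n(a₁+aₙ)/2 = 22×(2+107)/2
= 22×109/2 = 1199

S_22 = 1199


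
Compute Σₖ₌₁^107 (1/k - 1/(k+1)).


Telescoping: adjacent terms cancel.
= 1/1 - 1/108
= 1 - 1/108 = 107/108

Sum = 107/108


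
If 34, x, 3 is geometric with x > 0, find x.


GM = √(34×3) = √102 = 10.0995

GM = 10.0995


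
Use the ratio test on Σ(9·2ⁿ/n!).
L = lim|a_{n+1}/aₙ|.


aₙ = 9·2^n/n!
a_{n+1}/aₙ = 2^(n+1)/(n+1)! × n!/2^n  (constant 9 cancels)
= 2/(n+1)
L = lim(n→∞) 2/(n+1) = 0
L < 1 → series CONVERGES

Converges (ratio test: L = 0 < 1)


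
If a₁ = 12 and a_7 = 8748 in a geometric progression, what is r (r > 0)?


r^(n-1) = aₙ/a₁
r^6 = 8748/12 = 729
r = 729^(1/6)
= ±3; taking r > 0 gives r = 3

r = 3


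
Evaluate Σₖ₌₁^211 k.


n(n+1)/2 = 211×212/2 = 44732/2 = 22366

Σk = 22366


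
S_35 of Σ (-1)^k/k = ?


S = -1 + 1/2 - 1/3 + 1/4 - 1/5 + 1/6 - 1/7 + 1/8 ± ...
= -0.7072
(Full series converges to -ln(2) ≈ -0.6931)

S_35 = -0.7072


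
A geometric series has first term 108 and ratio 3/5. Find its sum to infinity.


S∞ = a₁/(1-r) = 108/(1 - 3/5)
= 108/(2/5)
= 270

S∞ = 270


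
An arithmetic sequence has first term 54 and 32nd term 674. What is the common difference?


d = (aₙ - a₁)/(n-1)
= (674 - 54)/(32-1)
= 620/31 = 20

d = 20


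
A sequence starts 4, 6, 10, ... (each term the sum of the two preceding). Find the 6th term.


Computing iteratively: 4, 6, 10, 16, 26, 42
a_6 = 42

a_6 = 42


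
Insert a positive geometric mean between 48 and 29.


GM = √(48×29) = √1392 = 37.3095

GM = 37.3095


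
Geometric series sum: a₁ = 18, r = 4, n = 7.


Sₙ = 18×(4^7 - 1)/(4 - 1)
= 18×(16384 - 1)/3
= 18×16383/3
= 98298

S_7 = 98298


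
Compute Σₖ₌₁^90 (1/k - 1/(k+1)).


Telescoping: adjacent terms cancel.
= 1/1 - 1/91
= 1 - 1/91 = 90/91

Sum = 90/91


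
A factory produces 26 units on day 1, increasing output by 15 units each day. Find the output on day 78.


aₙ = a₁ + (n-1)d
= 26 + (78-1)×15
= 26 + 1155
= 1181

a_78 = 1181


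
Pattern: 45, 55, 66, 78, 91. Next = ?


Pattern: triangular numbers: n(n+1)/2
Terms: 45, 55, 66, 78, 91
Next term = 105

Next term = 105


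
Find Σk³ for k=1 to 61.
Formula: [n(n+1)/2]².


n(n+1)/2 = 61×62/2 = 1891
Σk³ = 1891² = 3575881

Σk³ = 3575881


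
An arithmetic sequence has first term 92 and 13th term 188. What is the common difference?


d = (aₙ - a₁)/(n-1)
= (188 - 92)/(13-1)
= 96/12 = 8

d = 8


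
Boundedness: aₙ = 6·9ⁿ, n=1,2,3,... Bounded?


aₙ = 6·9ⁿ → as n→∞, aₙ→∞ (since base 9 > 1)
No finite upper bound exists
The sequence is UNBOUNDED

Unbounded (aₙ → ∞ as n → ∞)


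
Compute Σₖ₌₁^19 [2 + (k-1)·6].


aₙ = 2 + (19-1)×6 = 110
Sₙ = n(a₁+aₙ)/2 = 19×(2+110)/2
= 19×112/2 = 1064

S_19 = 1064


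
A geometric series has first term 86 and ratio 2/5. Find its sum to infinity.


S∞ = a₁/(1-r) = 86/(1 - 2/5)
= 86/(3/5)
= 430/3

S∞ = 430/3


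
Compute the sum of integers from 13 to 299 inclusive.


Σₖ₌13^299 k = Σₖ₌₁^299 k − Σₖ₌₁^12 k
= 299·300/2 − 12·13/2
= 44850 − 78 = 44772

Σk = 44772


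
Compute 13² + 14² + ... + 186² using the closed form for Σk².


Σₖ₌13^186 k² = Σₖ₌₁^186 k² − Σₖ₌₁^12 k²
= 186·187·373/6 − 12·13·25/6
= 2162281 − 650 = 2161631

Σk² = 2161631


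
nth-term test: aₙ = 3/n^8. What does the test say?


lim(n→∞) 3/n^8 = 0
lim aₙ = 0 → nth-term test is INCONCLUSIVE
(Need other tests; this is actually a convergent p-series with p=8 > 1)

Inconclusive (lim aₙ = 0; need another test)


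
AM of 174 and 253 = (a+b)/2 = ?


AM = (174 + 253)/2 = 427/2 = 213.5

AM = 213.5


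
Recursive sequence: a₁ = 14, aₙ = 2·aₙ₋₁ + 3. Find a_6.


Computing step by step:
a_1 = 14
a_2 = 31
a_3 = 65
a_4 = 133
a_5 = 269
a_6 = 541


a_6 = 541


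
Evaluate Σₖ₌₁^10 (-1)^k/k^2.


S = -1 + 1/4 - 1/9 + 1/16 - 1/25 + 1/36 - 1/49 + 1/64 ± ...
= -0.818
(Full series converges to -π²/12 ≈ -0.8225)

S_10 = -0.818


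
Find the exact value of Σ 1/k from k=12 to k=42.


Σₖ₌12^42 1/k = 1/12 + 1/13 + 1/14 + ... + 1/42
= 286282196019672403/219060189739591200
≈ 1.3069

Sum = 286282196019672403/219060189739591200 ≈ 1.3069


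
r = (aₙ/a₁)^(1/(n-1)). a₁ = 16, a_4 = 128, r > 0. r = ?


r^(n-1) = aₙ/a₁
r^3 = 128/16 = 8
r = 8^(1/3)
= 2

r = 2


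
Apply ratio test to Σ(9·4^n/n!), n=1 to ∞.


aₙ = 9·4^n/n!
a_{n+1}/aₙ = 4^(n+1)/(n+1)! × n!/4^n  (constant 9 cancels)
= 4/(n+1)
L = lim(n→∞) 4/(n+1) = 0
L < 1 → series CONVERGES

Converges (ratio test: L = 0 < 1)


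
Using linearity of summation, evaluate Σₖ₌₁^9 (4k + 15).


Σ(4k+15) = 4·Σk + 15·n
= 4·45 + 15·9
= 180 + 135 = 315

Σ = 315


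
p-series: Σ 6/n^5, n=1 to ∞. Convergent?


p-series test: Σ c/n^p converges if p > 1, diverges if p ≤ 1 (constant c > 0 doesn't affect convergence).
p = 5
5 > 1 → CONVERGES

Converges (p = 5 > 1)


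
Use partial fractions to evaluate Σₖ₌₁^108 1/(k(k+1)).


1/(k(k+1)) = 1/k - 1/(k+1) (partial fractions)
Telescoping: Σ = 1 - 1/109 = 108/109

Sum = 108/109


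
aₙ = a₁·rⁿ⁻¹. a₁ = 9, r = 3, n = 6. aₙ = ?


aₙ = a₁·r^(n-1)
= 9×3^5
= 9×243
= 2187

a_6 = 2187


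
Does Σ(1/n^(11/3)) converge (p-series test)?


p-series test: Σ c/n^p converges if p > 1, diverges if p ≤ 1 (constant c > 0 doesn't affect convergence).
p = 11/3
11/3 > 1 → CONVERGES

Converges (p = 11/3 > 1)


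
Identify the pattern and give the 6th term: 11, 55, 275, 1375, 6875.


Pattern: geometric (r=5)
Terms: 11, 55, 275, 1375, 6875
Next term = 34375

Next term = 34375


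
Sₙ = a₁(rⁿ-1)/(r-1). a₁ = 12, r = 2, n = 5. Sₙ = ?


Sₙ = 12×(2^5 - 1)/(2 - 1)
= 12×(32 - 1)/1
= 12×31/1
= 372

S_5 = 372


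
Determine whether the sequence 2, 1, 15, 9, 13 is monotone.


Differences: -1, 14, -6, 4
Difference at position 2 is +14 (> 0) but position 1 is -1 (< 0) — sequence both rises and falls
→ NOT monotonic

Not monotonic


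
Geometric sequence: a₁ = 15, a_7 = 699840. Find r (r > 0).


r^(n-1) = aₙ/a₁
r^6 = 699840/15 = 46656
r = 46656^(1/6)
= ±6; taking r > 0 gives r = 6

r = 6


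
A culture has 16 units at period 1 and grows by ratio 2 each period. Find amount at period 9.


aₙ = a₁·r^(n-1)
= 16×2^8
= 16×256
= 4096

a_9 = 4096


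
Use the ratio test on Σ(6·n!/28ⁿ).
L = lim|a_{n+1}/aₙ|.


aₙ = 6·n!/28^n
a_{n+1}/aₙ = (n+1)!/28^(n+1) × 28^n/n!  (constant 6 cancels)
= (n+1)/28
L = lim(n→∞) (n+1)/28 = ∞
L > 1 → series DIVERGES

Diverges (ratio test: L = ∞ > 1)


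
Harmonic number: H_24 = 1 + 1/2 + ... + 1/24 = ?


H_24 = 1/1 + 1/2 + 1/3 + ... + 1/24
= 1347822955/356948592
≈ 3.776

H_24 = 1347822955/356948592 ≈ 3.776


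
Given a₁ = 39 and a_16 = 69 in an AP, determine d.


d = (aₙ - a₁)/(n-1)
= (69 - 39)/(16-1)
= 30/15 = 2

d = 2


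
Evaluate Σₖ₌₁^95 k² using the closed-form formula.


n = 95
n(n+1)(2n+1)/6 = 95×96×191/6
= 1741920/6 = 290320

Σk² = 290320


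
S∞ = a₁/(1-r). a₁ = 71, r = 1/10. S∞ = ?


S∞ = a₁/(1-r) = 71/(1 - 1/10)
= 71/(9/10)
= 710/9

S∞ = 710/9


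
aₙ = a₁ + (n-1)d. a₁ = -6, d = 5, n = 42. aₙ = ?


aₙ = a₁ + (n-1)d
= -6 + (42-1)×5
= -6 + 205
= 199

a_42 = 199


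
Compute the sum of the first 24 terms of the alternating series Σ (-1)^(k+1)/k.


S = 1 - 1/2 + 1/3 - 1/4 + 1/5 - 1/6 + 1/7 - 1/8 ± ...
= 0.6727
(Full series converges to +ln(2) ≈ +0.6931)

S_24 = 0.6727


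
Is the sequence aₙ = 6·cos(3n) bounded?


For all n, -1 ≤ cos(3n) ≤ 1, so -6 ≤ 6·cos(3n) ≤ 6
Lower bound: -6, Upper bound: 6
The sequence IS bounded

Bounded (-6 ≤ aₙ ≤ 6)


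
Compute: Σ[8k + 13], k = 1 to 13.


Σ(8k+13) = 8·Σk + 13·n
= 8·91 + 13·13
= 728 + 169 = 897

Σ = 897


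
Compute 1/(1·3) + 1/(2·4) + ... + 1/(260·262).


1/(k(k+2)) = (1/2)·(1/k - 1/(k+2)) (partial fractions)
Telescoping: Σ = (1/2)·(1 + 1/2 - 1/261 - 1/262) = 51025/68382

Sum = 51025/68382


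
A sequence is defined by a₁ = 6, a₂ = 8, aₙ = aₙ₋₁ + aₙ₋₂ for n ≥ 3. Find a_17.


Computing iteratively: 6, 8, 14, 22, 36, 58, 94, 152, 246, 398, 644, 1042, ...
a_17 = 11556

a_17 = 11556


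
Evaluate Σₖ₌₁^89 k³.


n(n+1)/2 = 89×90/2 = 4005
Σk³ = 4005² = 16040025

Σk³ = 16040025


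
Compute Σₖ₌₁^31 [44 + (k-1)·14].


aₙ = 44 + (31-1)×14 = 464
Sₙ = n(a₁+aₙ)/2 = 31×(44+464)/2
= 31×508/2 = 7874

S_31 = 7874


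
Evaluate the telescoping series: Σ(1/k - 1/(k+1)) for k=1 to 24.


Telescoping: adjacent terms cancel.
= 1/1 - 1/25
= 1 - 1/25 = 24/25

Sum = 24/25


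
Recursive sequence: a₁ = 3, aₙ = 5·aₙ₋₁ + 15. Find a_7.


Computing step by step:
a_1 = 3
a_2 = 30
a_3 = 165
a_4 = 840
a_5 = 4215
a_6 = 21090
a_7 = 105465


a_7 = 105465


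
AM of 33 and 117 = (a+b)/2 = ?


AM = (33 + 117)/2 = 150/2 = 75

AM = 75


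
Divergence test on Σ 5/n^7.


lim(n→∞) 5/n^7 = 0
lim aₙ = 0 → nth-term test is INCONCLUSIVE
(Need other tests; this is actually a convergent p-series with p=7 > 1)

Inconclusive (lim aₙ = 0; need another test)


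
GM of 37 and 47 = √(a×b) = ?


GM = √(37×47) = √1739 = 41.7013

GM = 41.7013


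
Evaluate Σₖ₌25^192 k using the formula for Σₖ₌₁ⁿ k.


Σₖ₌25^192 k = Σₖ₌₁^192 k − Σₖ₌₁^24 k
= 192·193/2 − 24·25/2
= 18528 − 300 = 18228

Σk = 18228


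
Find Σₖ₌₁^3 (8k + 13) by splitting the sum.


Σ(8k+13) = 8·Σk + 13·n
= 8·6 + 13·3
= 48 + 39 = 87

Σ = 87


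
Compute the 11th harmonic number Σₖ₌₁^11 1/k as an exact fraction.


H_11 = 1/1 + 1/2 + 1/3 + ... + 1/11
= 83711/27720
≈ 3.0199

H_11 = 83711/27720 ≈ 3.0199


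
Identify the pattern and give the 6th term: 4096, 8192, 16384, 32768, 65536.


Pattern: powers of 2: 2ⁿ
Terms: 4096, 8192, 16384, 32768, 65536
Next term = 131072

Next term = 131072


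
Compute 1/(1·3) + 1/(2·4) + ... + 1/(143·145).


1/(k(k+2)) = (1/2)·(1/k - 1/(k+2)) (partial fractions)
Telescoping: Σ = (1/2)·(1 + 1/2 - 1/144 - 1/145) = 31031/41760

Sum = 31031/41760


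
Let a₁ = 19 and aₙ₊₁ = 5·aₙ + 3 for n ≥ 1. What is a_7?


Computing step by step:
a_1 = 19
a_2 = 98
a_3 = 493
a_4 = 2468
a_5 = 12343
a_6 = 61718
a_7 = 308593


a_7 = 308593


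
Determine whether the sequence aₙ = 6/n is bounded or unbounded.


a₁ = 6, a₂ = 6/2, a₃ = 6/3, ...
0 < aₙ ≤ 6 for all n ≥ 1
Lower bound: 0, Upper bound: 6
The sequence IS bounded

Bounded (0 < aₙ ≤ 6)


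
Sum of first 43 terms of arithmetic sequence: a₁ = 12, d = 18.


aₙ = 12 + (43-1)×18 = 768
Sₙ = n(a₁+aₙ)/2 = 43×(12+768)/2
= 43×780/2 = 16770

S_43 = 16770


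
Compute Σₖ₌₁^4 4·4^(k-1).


Sₙ = 4×(4^4 - 1)/(4 - 1)
= 4×(256 - 1)/3
= 4×255/3
= 340

S_4 = 340


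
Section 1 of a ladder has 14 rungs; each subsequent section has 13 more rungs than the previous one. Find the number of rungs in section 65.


aₙ = a₁ + (n-1)d
= 14 + (65-1)×13
= 14 + 832
= 846

a_65 = 846


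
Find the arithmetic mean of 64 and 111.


AM = (64 + 111)/2 = 175/2 = 87.5

AM = 87.5


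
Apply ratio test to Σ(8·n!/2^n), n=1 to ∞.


aₙ = 8·n!/2^n
a_{n+1}/aₙ = (n+1)!/2^(n+1) × 2^n/n!  (constant 8 cancels)
= (n+1)/2
L = lim(n→∞) (n+1)/2 = ∞
L > 1 → series DIVERGES

Diverges (ratio test: L = ∞ > 1)


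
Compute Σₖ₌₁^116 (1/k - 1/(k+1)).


Telescoping: adjacent terms cancel.
= 1/1 - 1/117
= 1 - 1/117 = 116/117

Sum = 116/117


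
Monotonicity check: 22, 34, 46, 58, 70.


Differences: 12, 12, 12, 12
All differences > 0 → strictly INCREASING

Monotonically increasing


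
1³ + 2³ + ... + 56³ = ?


n(n+1)/2 = 56×57/2 = 1596
Σk³ = 1596² = 2547216

Σk³ = 2547216


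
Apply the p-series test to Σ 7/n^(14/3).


p-series test: Σ c/n^p converges if p > 1, diverges if p ≤ 1 (constant c > 0 doesn't affect convergence).
p = 14/3
14/3 > 1 → CONVERGES

Converges (p = 14/3 > 1)


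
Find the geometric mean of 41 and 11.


GM = √(41×11) = √451 = 21.2368

GM = 21.2368


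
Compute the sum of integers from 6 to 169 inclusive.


Σₖ₌6^169 k = Σₖ₌₁^169 k − Σₖ₌₁^5 k
= 169·170/2 − 5·6/2
= 14365 − 15 = 14350

Σk = 14350


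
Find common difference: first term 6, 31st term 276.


d = (aₙ - a₁)/(n-1)
= (276 - 6)/(31-1)
= 270/30 = 9

d = 9


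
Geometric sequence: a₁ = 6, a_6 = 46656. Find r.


r^(n-1) = aₙ/a₁
r^5 = 46656/6 = 7776
r = 7776^(1/5)
= 6

r = 6


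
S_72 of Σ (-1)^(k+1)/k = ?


S = 1 - 1/2 + 1/3 - 1/4 + 1/5 - 1/6 + 1/7 - 1/8 ± ...
= 0.6863
(Full series converges to +ln(2) ≈ +0.6931)

S_72 = 0.6863


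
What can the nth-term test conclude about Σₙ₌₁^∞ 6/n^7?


lim(n→∞) 6/n^7 = 0
lim aₙ = 0 → nth-term test is INCONCLUSIVE
(Need other tests; this is actually a convergent p-series with p=7 > 1)

Inconclusive (lim aₙ = 0; need another test)


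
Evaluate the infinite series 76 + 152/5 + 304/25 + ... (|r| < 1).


S∞ = a₁/(1-r) = 76/(1 - 2/5)
= 76/(3/5)
= 380/3

S∞ = 380/3


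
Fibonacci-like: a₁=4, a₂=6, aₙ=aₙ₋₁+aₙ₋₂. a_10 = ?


Computing iteratively: 4, 6, 10, 16, 26, 42, 68, 110, 178, 288
a_10 = 288

a_10 = 288


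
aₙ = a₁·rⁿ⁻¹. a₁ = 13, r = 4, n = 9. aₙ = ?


aₙ = a₁·r^(n-1)
= 13×4^8
= 13×65536
= 851968

a_9 = 851968


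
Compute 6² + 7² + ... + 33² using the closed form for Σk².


Σₖ₌6^33 k² = Σₖ₌₁^33 k² − Σₖ₌₁^5 k²
= 33·34·67/6 − 5·6·11/6
= 12529 − 55 = 12474

Σk² = 12474


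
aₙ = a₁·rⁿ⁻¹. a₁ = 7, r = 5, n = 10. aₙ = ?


aₙ = a₁·r^(n-1)
= 7×5^9
= 7×1953125
= 13671875

a_10 = 13671875


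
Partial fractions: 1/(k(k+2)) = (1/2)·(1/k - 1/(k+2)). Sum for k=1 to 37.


1/(k(k+2)) = (1/2)·(1/k - 1/(k+2)) (partial fractions)
Telescoping: Σ = (1/2)·(1 + 1/2 - 1/38 - 1/39) = 1073/1482

Sum = 1073/1482


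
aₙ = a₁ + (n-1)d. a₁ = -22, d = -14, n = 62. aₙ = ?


aₙ = a₁ + (n-1)d
= -22 + (62-1)×-14
= -22 - 854
= -876

a_62 = -876


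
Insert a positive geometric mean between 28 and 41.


GM = √(28×41) = √1148 = 33.8821

GM = 33.8821


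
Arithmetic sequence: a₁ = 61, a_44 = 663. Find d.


d = (aₙ - a₁)/(n-1)
= (663 - 61)/(44-1)
= 602/43 = 14

d = 14


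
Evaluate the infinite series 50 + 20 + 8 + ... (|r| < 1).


S∞ = a₁/(1-r) = 50/(1 - 2/5)
= 50/(3/5)
= 250/3

S∞ = 250/3


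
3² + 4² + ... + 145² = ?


Σₖ₌3^145 k² = Σₖ₌₁^145 k² − Σₖ₌₁^2 k²
= 145·146·291/6 − 2·3·5/6
= 1026745 − 5 = 1026740

Σk² = 1026740


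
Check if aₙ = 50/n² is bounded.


a₁ = 50, a₂ = 50/4, a₃ = 50/9, ...
0 < aₙ ≤ 50 for all n ≥ 1
The sequence IS bounded

Bounded (0 < aₙ ≤ 50)


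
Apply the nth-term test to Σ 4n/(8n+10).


lim(n→∞) 4n/(8n+10) = 4/8 = 1/2  (divide numerator and denominator by n)
lim aₙ = 1/2 ≠ 0 → series DIVERGES

Diverges (lim aₙ = 1/2 ≠ 0)


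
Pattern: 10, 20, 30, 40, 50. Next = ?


Pattern: arithmetic (d=10)
Terms: 10, 20, 30, 40, 50
Next term = 60

Next term = 60


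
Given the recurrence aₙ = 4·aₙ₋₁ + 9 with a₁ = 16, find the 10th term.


Computing step by step:
a_1 = 16
a_2 = 73
a_3 = 301
a_4 = 1213
a_5 = 4861
a_6 = 19453
a_7 = 77821
a_8 = 311293
a_9 = 1245181
a_10 = 4980733


a_10 = 4980733


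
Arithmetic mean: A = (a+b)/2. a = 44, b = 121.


AM = (44 + 121)/2 = 165/2 = 82.5

AM = 82.5


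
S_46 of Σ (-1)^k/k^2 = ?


S = -1 + 1/4 - 1/9 + 1/16 - 1/25 + 1/36 - 1/49 + 1/64 ± ...
= -0.8222
(Full series converges to -π²/12 ≈ -0.8225)

S_46 = -0.8222


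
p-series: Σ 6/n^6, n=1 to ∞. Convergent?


p-series test: Σ c/n^p converges if p > 1, diverges if p ≤ 1 (constant c > 0 doesn't affect convergence).
p = 6
6 > 1 → CONVERGES

Converges (p = 6 > 1)


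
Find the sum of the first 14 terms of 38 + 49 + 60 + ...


aₙ = 38 + (14-1)×11 = 181
Sₙ = n(a₁+aₙ)/2 = 14×(38+181)/2
= 14×219/2 = 1533

S_14 = 1533


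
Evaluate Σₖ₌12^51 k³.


Σₖ₌12^51 k³ = [51·52/2]² − [11·12/2]²
= 1758276 − 4356 = 1753920

Σk³ = 1753920


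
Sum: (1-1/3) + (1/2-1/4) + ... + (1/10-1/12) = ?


Telescoping with gap 2: two head and two tail terms survive.
= (1 + 1/2) - (1/11 + 1/12)
= 3/2 - 1/11 - 1/12 = 175/132

Sum = 175/132


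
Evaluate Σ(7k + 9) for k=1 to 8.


Σ(7k+9) = 7·Σk + 9·n
= 7·36 + 9·8
= 252 + 72 = 324

Σ = 324


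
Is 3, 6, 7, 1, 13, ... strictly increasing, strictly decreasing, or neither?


Differences: 3, 1, -6, 12
Difference at position 1 is +3 (> 0) but position 3 is -6 (< 0) — sequence both rises and falls
→ NOT monotonic

Not monotonic


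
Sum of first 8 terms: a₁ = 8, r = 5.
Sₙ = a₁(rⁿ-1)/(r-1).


Sₙ = 8×(5^8 - 1)/(5 - 1)
= 8×(390625 - 1)/4
= 8×390624/4
= 781248

S_8 = 781248


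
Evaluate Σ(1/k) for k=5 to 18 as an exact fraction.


Σₖ₌5^18 1/k = 1/5 + 1/6 + 1/7 + ... + 1/18
= 5765801/4084080
≈ 1.4118

Sum = 5765801/4084080 ≈ 1.4118


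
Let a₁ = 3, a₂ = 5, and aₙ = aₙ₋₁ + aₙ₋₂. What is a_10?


Computing iteratively: 3, 5, 8, 13, 21, 34, 55, 89, 144, 233
a_10 = 233

a_10 = 233


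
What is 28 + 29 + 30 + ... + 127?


Σₖ₌28^127 k = Σₖ₌₁^127 k − Σₖ₌₁^27 k
= 127·128/2 − 27·28/2
= 8128 − 378 = 7750

Σk = 7750


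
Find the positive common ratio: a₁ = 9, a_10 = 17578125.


r^(n-1) = aₙ/a₁
r^9 = 17578125/9 = 1953125
r = 1953125^(1/9)
= 5

r = 5


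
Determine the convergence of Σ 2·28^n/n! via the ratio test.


aₙ = 2·28^n/n!
a_{n+1}/aₙ = 28^(n+1)/(n+1)! × n!/28^n  (constant 2 cancels)
= 28/(n+1)
L = lim(n→∞) 28/(n+1) = 0
L < 1 → series CONVERGES

Converges (ratio test: L = 0 < 1)


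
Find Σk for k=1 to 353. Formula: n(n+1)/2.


n(n+1)/2 = 353×354/2 = 124962/2 = 62481

Σk = 62481


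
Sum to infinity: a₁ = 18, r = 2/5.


S∞ = a₁/(1-r) = 18/(1 - 2/5)
= 18/(3/5)
= 30

S∞ = 30


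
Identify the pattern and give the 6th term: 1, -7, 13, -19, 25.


Pattern: alternating sign, magnitude arithmetic (d=6)
Terms: 1, -7, 13, -19, 25
Next term = -31

Next term = -31


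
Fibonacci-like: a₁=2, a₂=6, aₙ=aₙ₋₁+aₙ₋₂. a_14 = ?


Computing iteratively: 2, 6, 8, 14, 22, 36, 58, 94, 152, 246, 398, 644, ...
a_14 = 1686

a_14 = 1686


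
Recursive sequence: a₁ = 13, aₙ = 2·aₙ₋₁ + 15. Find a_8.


Computing step by step:
a_1 = 13
a_2 = 41
a_3 = 97
a_4 = 209
a_5 = 433
a_6 = 881
a_7 = 1777
a_8 = 3569


a_8 = 3569


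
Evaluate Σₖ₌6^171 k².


Σₖ₌6^171 k² = Σₖ₌₁^171 k² − Σₖ₌₁^5 k²
= 171·172·343/6 − 5·6·11/6
= 1681386 − 55 = 1681331

Σk² = 1681331


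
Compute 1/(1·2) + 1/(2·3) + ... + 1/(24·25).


1/(k(k+1)) = 1/k - 1/(k+1) (partial fractions)
Telescoping: Σ = 1 - 1/25 = 24/25

Sum = 24/25


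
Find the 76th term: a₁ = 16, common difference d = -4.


aₙ = a₁ + (n-1)d
= 16 + (76-1)×-4
= 16 - 300
= -284

a_76 = -284


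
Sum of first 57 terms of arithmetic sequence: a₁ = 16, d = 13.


aₙ = 16 + (57-1)×13 = 744
Sₙ = n(a₁+aₙ)/2 = 57×(16+744)/2
= 57×760/2 = 21660

S_57 = 21660


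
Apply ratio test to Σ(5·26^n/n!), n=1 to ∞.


aₙ = 5·26^n/n!
a_{n+1}/aₙ = 26^(n+1)/(n+1)! × n!/26^n  (constant 5 cancels)
= 26/(n+1)
L = lim(n→∞) 26/(n+1) = 0
L < 1 → series CONVERGES

Converges (ratio test: L = 0 < 1)


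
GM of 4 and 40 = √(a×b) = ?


GM = √(4×40) = √160 = 12.6491

GM = 12.6491


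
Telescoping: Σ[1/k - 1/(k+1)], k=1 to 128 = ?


Telescoping: adjacent terms cancel.
= 1/1 - 1/129
= 1 - 1/129 = 128/129

Sum = 128/129


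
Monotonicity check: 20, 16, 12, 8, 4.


Differences: -4, -4, -4, -4
All differences < 0 → strictly DECREASING

Monotonically decreasing


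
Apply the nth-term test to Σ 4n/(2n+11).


lim(n→∞) 4n/(2n+11) = 4/2 = 2  (divide numerator and denominator by n)
lim aₙ = 2 ≠ 0 → series DIVERGES

Diverges (lim aₙ = 2 ≠ 0)


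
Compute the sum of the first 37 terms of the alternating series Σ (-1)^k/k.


S = -1 + 1/2 - 1/3 + 1/4 - 1/5 + 1/6 - 1/7 + 1/8 ± ...
= -0.7065
(Full series converges to -ln(2) ≈ -0.6931)

S_37 = -0.7065


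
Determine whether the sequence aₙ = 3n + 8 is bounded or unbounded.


aₙ = 3n + 8 → as n→∞, aₙ→∞
No finite upper bound exists
The sequence is UNBOUNDED

Unbounded (aₙ → ∞ as n → ∞)


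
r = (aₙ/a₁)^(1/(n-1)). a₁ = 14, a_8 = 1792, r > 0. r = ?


r^(n-1) = aₙ/a₁
r^7 = 1792/14 = 128
r = 128^(1/7)
= 2

r = 2


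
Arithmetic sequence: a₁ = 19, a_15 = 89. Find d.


d = (aₙ - a₁)/(n-1)
= (89 - 19)/(15-1)
= 70/14 = 5

d = 5


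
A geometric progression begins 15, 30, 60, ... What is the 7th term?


aₙ = a₁·r^(n-1)
= 15×2^6
= 15×64
= 960

a_7 = 960


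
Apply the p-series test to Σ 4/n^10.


p-series test: Σ c/n^p converges if p > 1, diverges if p ≤ 1 (constant c > 0 doesn't affect convergence).
p = 10
10 > 1 → CONVERGES

Converges (p = 10 > 1)


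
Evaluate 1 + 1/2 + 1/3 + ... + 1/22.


H_22 = 1/1 + 1/2 + 1/3 + ... + 1/22
= 19093197/5173168
≈ 3.6908

H_22 = 19093197/5173168 ≈ 3.6908


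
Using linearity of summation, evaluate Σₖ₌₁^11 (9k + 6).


Σ(9k+6) = 9·Σk + 6·n
= 9·66 + 6·11
= 594 + 66 = 660

Σ = 660


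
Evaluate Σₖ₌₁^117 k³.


n(n+1)/2 = 117×118/2 = 6903
Σk³ = 6903² = 47651409

Σk³ = 47651409


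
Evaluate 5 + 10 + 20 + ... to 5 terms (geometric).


Sₙ = 5×(2^5 - 1)/(2 - 1)
= 5×(32 - 1)/1
= 5×31/1
= 155

S_5 = 155


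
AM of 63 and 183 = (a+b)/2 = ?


AM = (63 + 183)/2 = 246/2 = 123

AM = 123


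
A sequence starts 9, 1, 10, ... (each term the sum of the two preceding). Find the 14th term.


Computing iteratively: 9, 1, 10, 11, 21, 32, 53, 85, 138, 223, 361, 584, ...
a_14 = 1529

a_14 = 1529


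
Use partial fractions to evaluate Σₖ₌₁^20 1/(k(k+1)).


1/(k(k+1)) = 1/k - 1/(k+1) (partial fractions)
Telescoping: Σ = 1 - 1/21 = 20/21

Sum = 20/21


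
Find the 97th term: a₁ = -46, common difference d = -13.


aₙ = a₁ + (n-1)d
= -46 + (97-1)×-13
= -46 - 1248
= -1294

a_97 = -1294


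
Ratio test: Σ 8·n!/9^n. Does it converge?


aₙ = 8·n!/9^n
a_{n+1}/aₙ = (n+1)!/9^(n+1) × 9^n/n!  (constant 8 cancels)
= (n+1)/9
L = lim(n→∞) (n+1)/9 = ∞
L > 1 → series DIVERGES

Diverges (ratio test: L = ∞ > 1)


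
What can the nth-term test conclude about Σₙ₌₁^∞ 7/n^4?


lim(n→∞) 7/n^4 = 0
lim aₙ = 0 → nth-term test is INCONCLUSIVE
(Need other tests; this is actually a convergent p-series with p=4 > 1)

Inconclusive (lim aₙ = 0; need another test)


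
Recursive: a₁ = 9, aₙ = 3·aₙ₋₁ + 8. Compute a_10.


Computing step by step:
a_1 = 9
a_2 = 35
a_3 = 113
a_4 = 347
a_5 = 1049
a_6 = 3155
a_7 = 9473
a_8 = 28427
a_9 = 85289
a_10 = 255875


a_10 = 255875


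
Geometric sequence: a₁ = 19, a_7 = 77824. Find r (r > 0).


r^(n-1) = aₙ/a₁
r^6 = 77824/19 = 4096
r = 4096^(1/6)
= ±4; taking r > 0 gives r = 4

r = 4


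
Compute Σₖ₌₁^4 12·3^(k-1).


Sₙ = 12×(3^4 - 1)/(3 - 1)
= 12×(81 - 1)/2
= 12×80/2
= 480

S_4 = 480


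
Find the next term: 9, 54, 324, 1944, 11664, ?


Pattern: geometric (r=6)
Terms: 9, 54, 324, 1944, 11664
Next term = 69984

Next term = 69984


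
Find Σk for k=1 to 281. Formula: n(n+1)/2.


n(n+1)/2 = 281×282/2 = 79242/2 = 39621

Σk = 39621


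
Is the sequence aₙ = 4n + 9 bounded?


aₙ = 4n + 9 → as n→∞, aₙ→∞
No finite upper bound exists
The sequence is UNBOUNDED

Unbounded (aₙ → ∞ as n → ∞)


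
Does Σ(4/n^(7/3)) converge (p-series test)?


p-series test: Σ c/n^p converges if p > 1, diverges if p ≤ 1 (constant c > 0 doesn't affect convergence).
p = 7/3
7/3 > 1 → CONVERGES

Converges (p = 7/3 > 1)


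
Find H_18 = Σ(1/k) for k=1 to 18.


H_18 = 1/1 + 1/2 + 1/3 + ... + 1/18
= 14274301/4084080
≈ 3.4951

H_18 = 14274301/4084080 ≈ 3.4951


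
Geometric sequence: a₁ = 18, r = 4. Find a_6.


aₙ = a₁·r^(n-1)
= 18×4^5
= 18×1024
= 18432

a_6 = 18432


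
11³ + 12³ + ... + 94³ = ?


Σₖ₌11^94 k³ = [94·95/2]² − [10·11/2]²
= 19936225 − 3025 = 19933200

Σk³ = 19933200


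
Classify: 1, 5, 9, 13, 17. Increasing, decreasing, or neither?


Differences: 4, 4, 4, 4
All differences > 0 → strictly INCREASING

Monotonically increasing


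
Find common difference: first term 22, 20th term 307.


d = (aₙ - a₁)/(n-1)
= (307 - 22)/(20-1)
= 285/19 = 15

d = 15


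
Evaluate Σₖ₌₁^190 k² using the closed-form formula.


n = 190
n(n+1)(2n+1)/6 = 190×191×381/6
= 13826490/6 = 2304415

Σk² = 2304415


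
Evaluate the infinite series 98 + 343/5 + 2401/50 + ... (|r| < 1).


S∞ = a₁/(1-r) = 98/(1 - 7/10)
= 98/(3/10)
= 980/3

S∞ = 980/3


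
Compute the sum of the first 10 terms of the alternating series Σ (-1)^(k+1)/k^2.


S = 1 - 1/4 + 1/9 - 1/16 + 1/25 - 1/36 + 1/49 - 1/64 ± ...
= 0.818
(Full series converges to +π²/12 ≈ +0.8225)

S_10 = 0.818


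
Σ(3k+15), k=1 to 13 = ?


Σ(3k+15) = 3·Σk + 15·n
= 3·91 + 15·13
= 273 + 195 = 468

Σ = 468


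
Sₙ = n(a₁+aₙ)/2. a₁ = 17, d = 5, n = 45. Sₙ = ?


aₙ = 17 + (45-1)×5 = 237
Sₙ = n(a₁+aₙ)/2 = 45×(17+237)/2
= 45×254/2 = 5715

S_45 = 5715


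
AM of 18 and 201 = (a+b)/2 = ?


AM = (18 + 201)/2 = 219/2 = 109.5

AM = 109.5


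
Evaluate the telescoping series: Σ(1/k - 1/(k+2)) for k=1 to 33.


Telescoping with gap 2: two head and two tail terms survive.
= (1 + 1/2) - (1/34 + 1/35)
= 3/2 - 1/34 - 1/35 = 858/595

Sum = 858/595


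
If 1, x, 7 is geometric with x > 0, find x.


GM = √(1×7) = √7 = 2.6458

GM = 2.6458


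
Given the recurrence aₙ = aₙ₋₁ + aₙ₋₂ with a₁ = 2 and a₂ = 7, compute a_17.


Computing iteratively: 2, 7, 9, 16, 25, 41, 66, 107, 173, 280, 453, 733, ...
a_17 = 8129

a_17 = 8129


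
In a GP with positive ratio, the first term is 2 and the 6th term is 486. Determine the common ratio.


r^(n-1) = aₙ/a₁
r^5 = 486/2 = 243
r = 243^(1/5)
= 3

r = 3


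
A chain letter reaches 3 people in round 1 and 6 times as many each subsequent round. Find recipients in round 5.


aₙ = a₁·r^(n-1)
= 3×6^4
= 3×1296
= 3888

a_5 = 3888


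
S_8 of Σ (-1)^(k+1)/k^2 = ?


S = 1 - 1/4 + 1/9 - 1/16 + 1/25 - 1/36 + 1/49 - 1/64
= 0.8156
(Full series converges to +π²/12 ≈ +0.8225)

S_8 = 0.8156


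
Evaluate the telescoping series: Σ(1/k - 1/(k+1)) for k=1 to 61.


Telescoping: adjacent terms cancel.
= 1/1 - 1/62
= 1 - 1/62 = 61/62

Sum = 61/62


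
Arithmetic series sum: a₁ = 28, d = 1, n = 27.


aₙ = 28 + (27-1)×1 = 54
Sₙ = n(a₁+aₙ)/2 = 27×(28+54)/2
= 27×82/2 = 1107

S_27 = 1107


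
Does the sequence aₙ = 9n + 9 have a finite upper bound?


aₙ = 9n + 9 → as n→∞, aₙ→∞
No finite upper bound exists
The sequence is UNBOUNDED

Unbounded (aₙ → ∞ as n → ∞)


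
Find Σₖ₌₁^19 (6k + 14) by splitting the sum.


Σ(6k+14) = 6·Σk + 14·n
= 6·190 + 14·19
= 1140 + 266 = 1406

Σ = 1406


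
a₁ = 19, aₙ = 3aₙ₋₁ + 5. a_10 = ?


Computing step by step:
a_1 = 19
a_2 = 62
a_3 = 191
a_4 = 578
a_5 = 1739
a_6 = 5222
a_7 = 15671
a_8 = 47018
a_9 = 141059
a_10 = 423182


a_10 = 423182


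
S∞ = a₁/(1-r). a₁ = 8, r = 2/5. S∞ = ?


S∞ = a₁/(1-r) = 8/(1 - 2/5)
= 8/(3/5)
= 40/3

S∞ = 40/3


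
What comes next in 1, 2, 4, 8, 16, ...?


Pattern: powers of 2: 2ⁿ
Terms: 1, 2, 4, 8, 16
Next term = 32

Next term = 32


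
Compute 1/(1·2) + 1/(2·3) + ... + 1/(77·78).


1/(k(k+1)) = 1/k - 1/(k+1) (partial fractions)
Telescoping: Σ = 1 - 1/78 = 77/78

Sum = 77/78
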